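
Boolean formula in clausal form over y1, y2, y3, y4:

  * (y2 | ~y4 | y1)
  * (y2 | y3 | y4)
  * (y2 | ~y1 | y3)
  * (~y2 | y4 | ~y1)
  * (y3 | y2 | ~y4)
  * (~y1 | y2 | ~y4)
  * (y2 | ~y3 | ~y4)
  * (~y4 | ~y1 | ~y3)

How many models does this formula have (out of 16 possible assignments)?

7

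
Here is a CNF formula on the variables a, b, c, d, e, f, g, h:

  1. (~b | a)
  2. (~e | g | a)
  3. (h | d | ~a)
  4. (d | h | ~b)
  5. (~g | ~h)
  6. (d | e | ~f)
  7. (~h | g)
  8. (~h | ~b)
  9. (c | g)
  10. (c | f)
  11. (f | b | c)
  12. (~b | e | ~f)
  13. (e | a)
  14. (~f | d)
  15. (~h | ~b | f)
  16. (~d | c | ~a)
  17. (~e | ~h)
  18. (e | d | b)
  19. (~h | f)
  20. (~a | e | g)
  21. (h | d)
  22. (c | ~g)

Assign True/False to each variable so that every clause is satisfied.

a=1, b=1, c=1, d=1, e=1, f=0, g=1, h=0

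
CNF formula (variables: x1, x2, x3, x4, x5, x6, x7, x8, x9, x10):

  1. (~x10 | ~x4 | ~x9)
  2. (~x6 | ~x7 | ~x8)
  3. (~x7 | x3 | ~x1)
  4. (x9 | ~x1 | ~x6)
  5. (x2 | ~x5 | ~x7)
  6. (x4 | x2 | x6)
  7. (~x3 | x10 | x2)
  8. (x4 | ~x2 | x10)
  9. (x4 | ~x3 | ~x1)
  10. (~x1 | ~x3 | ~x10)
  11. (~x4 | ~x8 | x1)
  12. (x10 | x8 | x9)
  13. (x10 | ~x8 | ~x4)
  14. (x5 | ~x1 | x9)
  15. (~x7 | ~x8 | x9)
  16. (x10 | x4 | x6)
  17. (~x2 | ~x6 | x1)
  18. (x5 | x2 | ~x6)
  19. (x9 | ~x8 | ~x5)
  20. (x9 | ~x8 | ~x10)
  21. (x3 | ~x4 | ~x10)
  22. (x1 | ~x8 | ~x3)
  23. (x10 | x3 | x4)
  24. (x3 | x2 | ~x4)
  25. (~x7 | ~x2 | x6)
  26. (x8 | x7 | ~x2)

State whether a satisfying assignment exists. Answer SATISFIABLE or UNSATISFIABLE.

SATISFIABLE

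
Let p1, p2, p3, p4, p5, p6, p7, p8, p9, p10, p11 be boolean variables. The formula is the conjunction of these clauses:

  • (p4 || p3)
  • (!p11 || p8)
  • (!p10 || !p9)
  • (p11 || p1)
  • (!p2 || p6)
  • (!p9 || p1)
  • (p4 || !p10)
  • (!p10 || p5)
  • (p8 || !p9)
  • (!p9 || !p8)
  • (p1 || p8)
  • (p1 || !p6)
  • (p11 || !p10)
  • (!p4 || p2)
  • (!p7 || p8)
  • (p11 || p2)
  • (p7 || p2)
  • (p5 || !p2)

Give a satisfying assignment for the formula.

p1 = True, p2 = True, p3 = True, p4 = True, p5 = True, p6 = True, p7 = False, p8 = True, p9 = False, p10 = True, p11 = True

Check each clause:
  1. (p3 || p4) — p3 is true.
  2. (p8 || !p11) — p8 is true.
  3. (!p10 || !p9) — !p9 is true.
  4. (p11 || p1) — p1 is true.
  5. (p6 || !p2) — p6 is true.
  6. (!p9 || p1) — p1 is true.
  7. (!p10 || p4) — p4 is true.
  8. (!p10 || p5) — p5 is true.
  9. (p8 || !p9) — p8 is true.
  10. (!p8 || !p9) — !p9 is true.
  11. (p1 || p8) — p8 is true.
  12. (p1 || !p6) — p1 is true.
  13. (!p10 || p11) — p11 is true.
  14. (p2 || !p4) — p2 is true.
  15. (!p7 || p8) — p8 is true.
  16. (p2 || p11) — p2 is true.
  17. (p2 || p7) — p2 is true.
  18. (p5 || !p2) — p5 is true.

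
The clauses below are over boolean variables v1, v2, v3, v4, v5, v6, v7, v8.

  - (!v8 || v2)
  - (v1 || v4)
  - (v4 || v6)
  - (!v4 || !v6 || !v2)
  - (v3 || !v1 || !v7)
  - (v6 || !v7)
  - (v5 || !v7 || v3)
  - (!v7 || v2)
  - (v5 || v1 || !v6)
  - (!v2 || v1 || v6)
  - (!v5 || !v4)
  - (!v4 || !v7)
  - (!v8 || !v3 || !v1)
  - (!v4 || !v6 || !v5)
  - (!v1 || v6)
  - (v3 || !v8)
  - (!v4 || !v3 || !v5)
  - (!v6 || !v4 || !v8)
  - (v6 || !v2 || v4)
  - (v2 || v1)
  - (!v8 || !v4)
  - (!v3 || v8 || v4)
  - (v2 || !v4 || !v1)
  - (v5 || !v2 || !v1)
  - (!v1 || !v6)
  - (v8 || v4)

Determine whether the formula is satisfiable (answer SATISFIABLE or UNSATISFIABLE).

v4 = True:
  v1 = True:
    propagation gives v6=True; an empty clause results — contradiction.
  v1 = False:
    propagation gives v6=False, v2=False; an empty clause results — contradiction.
v4 = False:
  propagation gives v1=True, v6=True; an empty clause results — contradiction.
Every branch closes, so no satisfying assignment exists.

UNSATISFIABLE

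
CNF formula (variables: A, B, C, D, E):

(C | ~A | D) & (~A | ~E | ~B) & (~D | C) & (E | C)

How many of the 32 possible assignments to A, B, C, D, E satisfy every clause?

16

Case analysis on C and A:
  C=1, A=1: D free; 3 ways for (B,E) × 2^1 = 6.
  C=1, A=0: B, D, E free → 2^3 = 8.
  C=0, A=1: a clause becomes empty — 0.
  C=0, A=0: remaining (B,D,E) ∈ {(0,0,1); (1,0,1)} — 2.
Total: 6 + 8 + 0 + 2 = 16.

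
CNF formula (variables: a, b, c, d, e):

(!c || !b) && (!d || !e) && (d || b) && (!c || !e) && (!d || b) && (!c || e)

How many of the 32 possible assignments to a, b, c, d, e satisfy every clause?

Satisfying assignments:
  a=0 b=1 c=0 d=0 e=0
  a=0 b=1 c=0 d=0 e=1
  a=0 b=1 c=0 d=1 e=0
  a=1 b=1 c=0 d=0 e=0
  a=1 b=1 c=0 d=0 e=1
  a=1 b=1 c=0 d=1 e=0
Count: 6.

6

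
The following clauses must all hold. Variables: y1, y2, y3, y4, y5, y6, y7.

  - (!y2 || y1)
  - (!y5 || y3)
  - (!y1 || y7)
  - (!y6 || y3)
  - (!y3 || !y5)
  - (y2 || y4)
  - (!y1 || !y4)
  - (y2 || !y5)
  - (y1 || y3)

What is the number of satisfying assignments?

Satisfying assignments:
  y1=0 y2=0 y3=1 y4=1 y5=0 y6=0 y7=0
  y1=0 y2=0 y3=1 y4=1 y5=0 y6=0 y7=1
  y1=0 y2=0 y3=1 y4=1 y5=0 y6=1 y7=0
  y1=0 y2=0 y3=1 y4=1 y5=0 y6=1 y7=1
  y1=1 y2=1 y3=0 y4=0 y5=0 y6=0 y7=1
  y1=1 y2=1 y3=1 y4=0 y5=0 y6=0 y7=1
  y1=1 y2=1 y3=1 y4=0 y5=0 y6=1 y7=1
That's 7 in total.

7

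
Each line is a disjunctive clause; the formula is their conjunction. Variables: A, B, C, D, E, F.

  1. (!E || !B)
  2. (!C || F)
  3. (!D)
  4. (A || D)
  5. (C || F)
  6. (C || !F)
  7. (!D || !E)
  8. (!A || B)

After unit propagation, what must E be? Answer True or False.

False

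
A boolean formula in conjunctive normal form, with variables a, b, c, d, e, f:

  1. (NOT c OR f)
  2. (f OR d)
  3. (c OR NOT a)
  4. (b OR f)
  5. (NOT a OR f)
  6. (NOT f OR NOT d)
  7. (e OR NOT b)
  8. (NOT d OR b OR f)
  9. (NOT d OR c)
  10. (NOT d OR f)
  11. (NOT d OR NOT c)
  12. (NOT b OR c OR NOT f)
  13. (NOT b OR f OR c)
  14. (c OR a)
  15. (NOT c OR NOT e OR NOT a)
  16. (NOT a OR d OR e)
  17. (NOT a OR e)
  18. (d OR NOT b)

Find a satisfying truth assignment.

a=F, b=F, c=T, d=F, e=T, f=T

Try a = False.
  then c is forced to True.
  then f is forced to True.
  then d is forced to False.
  then b is forced to False.
e is now unconstrained; take e = True.
Every clause has at least one true literal under this assignment.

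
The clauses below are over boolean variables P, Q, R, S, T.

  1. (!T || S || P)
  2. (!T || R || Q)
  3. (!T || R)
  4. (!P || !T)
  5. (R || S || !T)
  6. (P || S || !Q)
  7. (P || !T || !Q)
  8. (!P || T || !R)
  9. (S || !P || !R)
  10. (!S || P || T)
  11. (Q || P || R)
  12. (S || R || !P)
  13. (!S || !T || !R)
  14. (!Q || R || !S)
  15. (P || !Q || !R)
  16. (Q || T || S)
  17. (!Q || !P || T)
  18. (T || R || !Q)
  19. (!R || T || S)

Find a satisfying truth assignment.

P=T, Q=F, R=F, S=T, T=F

Branch on P: take P = True.
  then T is forced to False.
  then R is forced to False.
  then S is forced to True.
  then Q is forced to False.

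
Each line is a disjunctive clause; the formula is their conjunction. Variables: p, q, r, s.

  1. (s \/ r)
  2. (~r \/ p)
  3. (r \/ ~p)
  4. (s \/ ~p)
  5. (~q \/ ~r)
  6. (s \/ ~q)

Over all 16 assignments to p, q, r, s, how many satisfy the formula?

3

The models are:
  p=0 q=0 r=0 s=1
  p=0 q=1 r=0 s=1
  p=1 q=0 r=1 s=1
That's 3 in total.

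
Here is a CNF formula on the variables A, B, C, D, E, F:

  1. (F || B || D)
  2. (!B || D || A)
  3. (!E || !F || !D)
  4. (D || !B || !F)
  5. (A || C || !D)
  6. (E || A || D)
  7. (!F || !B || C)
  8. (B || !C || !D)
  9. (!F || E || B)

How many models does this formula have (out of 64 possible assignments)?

Case analysis on D and B:
  D=1, B=1: 8 of the 16 assignments to (A,C,E,F) work.
  D=1, B=0: remaining (A,C,E,F) ∈ {(1,0,0,0); (1,0,1,0)} — 2.
  D=0, B=1: remaining (A,C,E,F) ∈ {(1,0,0,0); (1,0,1,0); (1,1,0,0); (1,1,1,0)} — 4.
  D=0, B=0: remaining (A,C,E,F) ∈ {(0,0,1,1); (0,1,1,1); (1,0,1,1); (1,1,1,1)} — 4.
Total: 8 + 2 + 4 + 4 = 18.

18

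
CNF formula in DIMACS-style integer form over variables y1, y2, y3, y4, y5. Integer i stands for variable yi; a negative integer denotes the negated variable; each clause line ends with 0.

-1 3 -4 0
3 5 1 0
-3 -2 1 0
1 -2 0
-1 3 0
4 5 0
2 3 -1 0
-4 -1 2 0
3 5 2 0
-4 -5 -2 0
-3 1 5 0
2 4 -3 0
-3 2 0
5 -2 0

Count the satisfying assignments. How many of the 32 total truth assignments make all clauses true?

3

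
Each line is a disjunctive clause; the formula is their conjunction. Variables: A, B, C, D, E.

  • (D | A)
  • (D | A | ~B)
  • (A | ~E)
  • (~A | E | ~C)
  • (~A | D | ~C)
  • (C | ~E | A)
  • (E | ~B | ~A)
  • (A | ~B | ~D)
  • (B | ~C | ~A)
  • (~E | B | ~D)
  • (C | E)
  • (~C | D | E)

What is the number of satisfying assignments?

Satisfying assignments:
  A=F B=F C=T D=T E=F
  A=T B=F C=F D=F E=T
  A=T B=T C=F D=F E=T
  A=T B=T C=F D=T E=T
  A=T B=T C=T D=T E=T
That's 5 in total.

5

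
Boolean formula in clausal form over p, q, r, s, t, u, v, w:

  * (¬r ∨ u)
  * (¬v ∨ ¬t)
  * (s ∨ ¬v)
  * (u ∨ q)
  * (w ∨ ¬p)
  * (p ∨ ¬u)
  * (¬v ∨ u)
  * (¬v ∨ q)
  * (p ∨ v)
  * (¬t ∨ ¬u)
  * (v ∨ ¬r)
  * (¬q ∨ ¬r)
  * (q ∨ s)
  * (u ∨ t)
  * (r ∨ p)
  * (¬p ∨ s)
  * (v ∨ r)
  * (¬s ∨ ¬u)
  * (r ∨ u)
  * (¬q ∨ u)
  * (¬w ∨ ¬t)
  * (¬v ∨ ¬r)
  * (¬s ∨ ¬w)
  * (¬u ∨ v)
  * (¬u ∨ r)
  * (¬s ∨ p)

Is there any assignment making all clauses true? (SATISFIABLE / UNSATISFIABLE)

UNSATISFIABLE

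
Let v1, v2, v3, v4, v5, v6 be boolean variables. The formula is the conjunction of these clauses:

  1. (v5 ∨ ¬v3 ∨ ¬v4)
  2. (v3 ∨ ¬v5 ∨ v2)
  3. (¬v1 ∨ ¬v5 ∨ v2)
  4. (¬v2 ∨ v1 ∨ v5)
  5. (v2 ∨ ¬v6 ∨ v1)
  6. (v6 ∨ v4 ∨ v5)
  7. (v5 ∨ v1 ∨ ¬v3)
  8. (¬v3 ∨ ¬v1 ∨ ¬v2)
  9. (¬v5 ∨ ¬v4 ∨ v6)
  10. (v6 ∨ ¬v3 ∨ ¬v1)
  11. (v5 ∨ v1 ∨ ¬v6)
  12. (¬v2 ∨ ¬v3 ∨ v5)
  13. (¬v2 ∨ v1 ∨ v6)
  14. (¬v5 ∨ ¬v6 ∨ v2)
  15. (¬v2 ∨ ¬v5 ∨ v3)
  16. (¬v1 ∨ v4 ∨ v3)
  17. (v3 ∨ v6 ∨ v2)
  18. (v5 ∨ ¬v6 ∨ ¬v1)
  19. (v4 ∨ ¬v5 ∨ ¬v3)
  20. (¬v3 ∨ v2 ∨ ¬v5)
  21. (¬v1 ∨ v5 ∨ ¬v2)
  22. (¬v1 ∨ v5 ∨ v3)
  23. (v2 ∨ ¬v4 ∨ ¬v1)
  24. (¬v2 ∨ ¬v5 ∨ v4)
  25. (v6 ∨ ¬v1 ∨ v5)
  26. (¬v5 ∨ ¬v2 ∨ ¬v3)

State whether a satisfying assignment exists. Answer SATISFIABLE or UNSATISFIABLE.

v5 = True:
  v2 = True:
    propagation gives v3=True; an empty clause results — contradiction.
  v2 = False:
    propagation gives v3=True; an empty clause results — contradiction.
v5 = False:
  v1 = True:
    propagation gives v6=False; an empty clause results — contradiction.
  v1 = False:
    propagation gives v2=False, v6=False, v4=True, v3=False; an empty clause results — contradiction.
Every branch closes, so no satisfying assignment exists.

UNSATISFIABLE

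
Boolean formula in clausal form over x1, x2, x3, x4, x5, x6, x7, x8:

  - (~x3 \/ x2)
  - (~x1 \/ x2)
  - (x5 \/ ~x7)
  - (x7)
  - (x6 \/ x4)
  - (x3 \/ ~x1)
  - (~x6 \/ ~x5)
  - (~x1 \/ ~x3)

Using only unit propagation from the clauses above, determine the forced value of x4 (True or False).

True

(x7) stands alone — x7 = True.
(~x7 \/ x5): since x7 = True, the clause reduces to (x5). x5 = True.
(~x6 \/ ~x5): since x5 = True, the clause reduces to (~x6). x6 = False.
(x4 \/ x6): since x6 = False, the clause reduces to (x4). x4 = True.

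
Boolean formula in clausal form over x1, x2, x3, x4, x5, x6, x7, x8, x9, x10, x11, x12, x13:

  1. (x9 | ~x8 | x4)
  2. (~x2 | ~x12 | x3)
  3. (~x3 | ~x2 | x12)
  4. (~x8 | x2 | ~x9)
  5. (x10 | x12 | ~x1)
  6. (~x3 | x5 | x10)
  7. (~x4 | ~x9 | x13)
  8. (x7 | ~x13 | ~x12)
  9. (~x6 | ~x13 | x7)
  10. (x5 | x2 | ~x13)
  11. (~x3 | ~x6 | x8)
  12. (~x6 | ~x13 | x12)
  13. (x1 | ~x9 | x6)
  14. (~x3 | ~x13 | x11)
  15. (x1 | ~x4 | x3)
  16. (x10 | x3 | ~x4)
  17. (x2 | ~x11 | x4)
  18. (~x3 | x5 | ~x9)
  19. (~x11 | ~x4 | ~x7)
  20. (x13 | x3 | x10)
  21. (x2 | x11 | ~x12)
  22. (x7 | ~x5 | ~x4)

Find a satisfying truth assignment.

x1=True, x2=False, x3=False, x4=False, x5=False, x6=True, x7=True, x8=False, x9=False, x10=True, x11=False, x12=False, x13=False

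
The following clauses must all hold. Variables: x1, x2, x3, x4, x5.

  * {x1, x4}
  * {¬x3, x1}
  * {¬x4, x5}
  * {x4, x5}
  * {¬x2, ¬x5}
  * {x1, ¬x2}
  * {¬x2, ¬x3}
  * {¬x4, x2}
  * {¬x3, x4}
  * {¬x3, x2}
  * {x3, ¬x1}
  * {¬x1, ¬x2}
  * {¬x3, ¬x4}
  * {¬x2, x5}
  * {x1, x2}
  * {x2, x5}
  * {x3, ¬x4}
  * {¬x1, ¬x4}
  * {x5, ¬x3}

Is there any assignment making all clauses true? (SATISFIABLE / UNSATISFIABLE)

UNSATISFIABLE

x2 = True:
  propagation gives x5=False; an empty clause results — contradiction.
x2 = False:
  propagation gives x4=False, x1=True, x5=True, x3=False; an empty clause results — contradiction.
Every branch closes, so no satisfying assignment exists.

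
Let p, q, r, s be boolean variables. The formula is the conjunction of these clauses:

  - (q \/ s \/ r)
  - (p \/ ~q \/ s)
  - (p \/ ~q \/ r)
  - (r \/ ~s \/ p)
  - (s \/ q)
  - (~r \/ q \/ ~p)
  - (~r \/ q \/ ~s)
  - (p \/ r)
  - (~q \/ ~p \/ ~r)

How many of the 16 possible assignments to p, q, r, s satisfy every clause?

The models are:
  p=0 q=1 r=1 s=1
  p=1 q=0 r=0 s=1
  p=1 q=1 r=0 s=0
  p=1 q=1 r=0 s=1
That's 4 in total.

4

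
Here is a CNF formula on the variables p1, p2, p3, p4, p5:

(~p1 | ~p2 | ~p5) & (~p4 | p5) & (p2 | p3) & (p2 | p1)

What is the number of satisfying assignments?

11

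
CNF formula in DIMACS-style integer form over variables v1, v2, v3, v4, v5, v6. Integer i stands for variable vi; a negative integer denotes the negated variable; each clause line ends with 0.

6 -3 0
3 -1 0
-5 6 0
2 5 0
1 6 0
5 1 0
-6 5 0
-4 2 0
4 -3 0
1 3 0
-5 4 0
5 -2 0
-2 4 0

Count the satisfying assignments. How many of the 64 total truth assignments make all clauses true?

2

Satisfying assignments:
  v1=0 v2=1 v3=1 v4=1 v5=1 v6=1
  v1=1 v2=1 v3=1 v4=1 v5=1 v6=1
That's 2 in total.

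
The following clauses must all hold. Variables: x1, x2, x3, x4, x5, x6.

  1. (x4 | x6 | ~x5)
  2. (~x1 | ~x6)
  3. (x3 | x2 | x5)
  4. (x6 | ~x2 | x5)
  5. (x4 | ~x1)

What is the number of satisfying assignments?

25

Case analysis on x5 and x6:
  x5=T, x6=T: forces x1=F; x2, x3, x4 free → 2^3 = 8.
  x5=T, x6=F: forces x4=T; x1, x2, x3 free → 2^3 = 8.
  x5=F, x6=T: x4 free; 3 ways for (x1,x2,x3) × 2^1 = 6.
  x5=F, x6=F: remaining (x1,x2,x3,x4) ∈ {(F,F,T,F); (F,F,T,T); (T,F,T,T)} — 3.
Total: 8 + 8 + 6 + 3 = 25.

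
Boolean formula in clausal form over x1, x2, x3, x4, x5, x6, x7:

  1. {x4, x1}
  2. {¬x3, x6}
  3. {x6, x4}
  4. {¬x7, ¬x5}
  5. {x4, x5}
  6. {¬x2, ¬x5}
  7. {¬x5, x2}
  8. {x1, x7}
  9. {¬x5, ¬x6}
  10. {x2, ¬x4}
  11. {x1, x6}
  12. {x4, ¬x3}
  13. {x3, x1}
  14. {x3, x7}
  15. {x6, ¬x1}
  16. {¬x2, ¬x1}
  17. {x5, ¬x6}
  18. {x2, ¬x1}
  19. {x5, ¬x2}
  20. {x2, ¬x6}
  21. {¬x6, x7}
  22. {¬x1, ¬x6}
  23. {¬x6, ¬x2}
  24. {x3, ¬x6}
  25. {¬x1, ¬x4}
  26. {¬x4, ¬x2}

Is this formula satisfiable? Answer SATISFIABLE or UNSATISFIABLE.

UNSATISFIABLE

x6 = True:
  propagation gives x5=False; an empty clause results — contradiction.
x6 = False:
  propagation gives x3=False, x4=True, x2=True; an empty clause results — contradiction.
Every branch closes, so no satisfying assignment exists.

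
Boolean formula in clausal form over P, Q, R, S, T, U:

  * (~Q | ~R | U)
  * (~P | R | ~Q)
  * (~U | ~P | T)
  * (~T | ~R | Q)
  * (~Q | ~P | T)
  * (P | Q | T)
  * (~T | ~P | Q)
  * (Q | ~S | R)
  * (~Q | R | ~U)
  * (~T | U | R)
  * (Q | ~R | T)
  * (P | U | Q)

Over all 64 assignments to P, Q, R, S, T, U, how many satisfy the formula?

Split on Q, then R.
  Q=1, R=1: S free; 3 ways for (P,T,U) × 2^1 = 6.
  Q=1, R=0: remaining (P,S,T,U) ∈ {(0,0,0,0); (0,1,0,0)} — 2.
  Q=0, R=1: a clause becomes empty — 0.
  Q=0, R=0: remaining (P,S,T,U) ∈ {(0,0,1,1); (1,0,0,0)} — 2.
Total: 6 + 2 + 0 + 2 = 10.

10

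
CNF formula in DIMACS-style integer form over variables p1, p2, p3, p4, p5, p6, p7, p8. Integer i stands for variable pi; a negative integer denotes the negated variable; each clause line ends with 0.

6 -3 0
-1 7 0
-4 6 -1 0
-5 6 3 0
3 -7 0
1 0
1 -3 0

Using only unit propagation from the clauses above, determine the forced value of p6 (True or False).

True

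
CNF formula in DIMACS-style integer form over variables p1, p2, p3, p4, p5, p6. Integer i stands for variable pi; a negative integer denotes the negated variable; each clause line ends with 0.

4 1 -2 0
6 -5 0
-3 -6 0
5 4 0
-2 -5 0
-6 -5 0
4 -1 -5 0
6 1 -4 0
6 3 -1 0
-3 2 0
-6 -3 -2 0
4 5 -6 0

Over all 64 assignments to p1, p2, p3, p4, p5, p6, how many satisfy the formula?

5

Satisfying assignments:
  p1=F p2=F p3=F p4=T p5=F p6=T
  p1=F p2=T p3=F p4=T p5=F p6=T
  p1=T p2=F p3=F p4=T p5=F p6=T
  p1=T p2=T p3=F p4=T p5=F p6=T
  p1=T p2=T p3=T p4=T p5=F p6=F
That's 5 in total.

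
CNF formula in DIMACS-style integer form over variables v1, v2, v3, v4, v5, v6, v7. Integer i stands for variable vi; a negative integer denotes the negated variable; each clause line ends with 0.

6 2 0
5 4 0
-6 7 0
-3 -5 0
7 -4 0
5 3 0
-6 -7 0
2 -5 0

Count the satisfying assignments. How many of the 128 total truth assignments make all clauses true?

8

Satisfying assignments:
  v1=0 v2=1 v3=0 v4=0 v5=1 v6=0 v7=0
  v1=0 v2=1 v3=0 v4=0 v5=1 v6=0 v7=1
  v1=0 v2=1 v3=0 v4=1 v5=1 v6=0 v7=1
  v1=0 v2=1 v3=1 v4=1 v5=0 v6=0 v7=1
  v1=1 v2=1 v3=0 v4=0 v5=1 v6=0 v7=0
  v1=1 v2=1 v3=0 v4=0 v5=1 v6=0 v7=1
  v1=1 v2=1 v3=0 v4=1 v5=1 v6=0 v7=1
  v1=1 v2=1 v3=1 v4=1 v5=0 v6=0 v7=1
Count: 8.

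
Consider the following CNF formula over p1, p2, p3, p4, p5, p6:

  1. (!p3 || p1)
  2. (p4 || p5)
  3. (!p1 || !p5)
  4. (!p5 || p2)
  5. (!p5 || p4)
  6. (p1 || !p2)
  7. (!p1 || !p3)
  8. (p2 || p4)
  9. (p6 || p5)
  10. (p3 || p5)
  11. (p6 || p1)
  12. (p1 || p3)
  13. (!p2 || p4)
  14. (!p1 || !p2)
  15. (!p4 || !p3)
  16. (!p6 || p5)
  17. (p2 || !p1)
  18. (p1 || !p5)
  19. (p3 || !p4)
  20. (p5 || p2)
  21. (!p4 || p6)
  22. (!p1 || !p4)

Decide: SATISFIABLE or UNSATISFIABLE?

UNSATISFIABLE

p1 = True:
  propagation gives p5=False, p4=True; an empty clause results — contradiction.
p1 = False:
  propagation gives p3=False; an empty clause results — contradiction.
Every branch closes, so no satisfying assignment exists.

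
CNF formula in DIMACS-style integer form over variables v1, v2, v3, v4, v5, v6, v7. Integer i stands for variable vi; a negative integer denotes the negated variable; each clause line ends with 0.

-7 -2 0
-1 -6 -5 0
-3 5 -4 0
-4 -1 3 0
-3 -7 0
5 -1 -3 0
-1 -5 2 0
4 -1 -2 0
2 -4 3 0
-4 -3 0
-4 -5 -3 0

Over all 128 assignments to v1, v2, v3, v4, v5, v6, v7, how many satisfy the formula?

28

Split on v3, then v4.
  v3=T, v4=T: a clause becomes empty — 0.
  v3=T, v4=F: forces v1=F; v7=F; v2, v5, v6 free → 2^3 = 8.
  v3=F, v4=T: remaining (v1,v2,v5,v6,v7) ∈ {(F,T,F,F,F); (F,T,F,T,F); (F,T,T,F,F); (F,T,T,T,F)} — 4.
  v3=F, v4=F: v6 free; 8 ways for (v1,v2,v5,v7) × 2^1 = 16.
Total: 0 + 8 + 4 + 16 = 28.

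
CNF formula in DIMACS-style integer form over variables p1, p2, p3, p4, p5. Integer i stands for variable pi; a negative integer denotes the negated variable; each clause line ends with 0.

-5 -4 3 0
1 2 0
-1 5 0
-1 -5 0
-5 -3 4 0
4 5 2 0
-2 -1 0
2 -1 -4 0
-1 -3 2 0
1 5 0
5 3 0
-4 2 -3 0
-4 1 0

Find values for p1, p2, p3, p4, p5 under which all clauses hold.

Branch on p1: take p1 = False.
  then p2 is forced to True.
  then p5 is forced to True.
  then p4 is forced to False.
  then p3 is forced to False.

p1=F  p2=T  p3=F  p4=F  p5=T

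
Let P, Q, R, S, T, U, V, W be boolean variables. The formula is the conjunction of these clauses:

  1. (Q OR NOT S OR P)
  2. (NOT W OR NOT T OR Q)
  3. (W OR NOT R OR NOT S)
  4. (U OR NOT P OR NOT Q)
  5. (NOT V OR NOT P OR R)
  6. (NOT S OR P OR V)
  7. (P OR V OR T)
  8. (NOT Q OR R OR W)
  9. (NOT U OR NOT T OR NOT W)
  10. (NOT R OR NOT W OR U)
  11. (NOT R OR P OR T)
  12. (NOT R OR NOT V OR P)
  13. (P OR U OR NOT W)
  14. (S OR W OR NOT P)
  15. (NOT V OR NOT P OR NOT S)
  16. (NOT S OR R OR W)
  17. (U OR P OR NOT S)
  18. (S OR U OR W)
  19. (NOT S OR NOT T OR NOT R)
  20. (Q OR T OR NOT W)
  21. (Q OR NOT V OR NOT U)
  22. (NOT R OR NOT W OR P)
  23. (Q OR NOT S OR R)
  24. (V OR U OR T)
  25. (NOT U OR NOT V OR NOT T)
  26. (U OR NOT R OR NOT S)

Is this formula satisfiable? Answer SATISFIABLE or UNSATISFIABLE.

SATISFIABLE

Try P = False.
Set Q = True and propagate.
Branch on R: take R = True.
  then T is forced to True.
  then V is forced to False.
  then S is forced to False.
  then W is forced to False.
  then U is forced to True.
So P = F, Q = T, R = T, S = F, T = T, U = T, V = F, W = F is a satisfying assignment.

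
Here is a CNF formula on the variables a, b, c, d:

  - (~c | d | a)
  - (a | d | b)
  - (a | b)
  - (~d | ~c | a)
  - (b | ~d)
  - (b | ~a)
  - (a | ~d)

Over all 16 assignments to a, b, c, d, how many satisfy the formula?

5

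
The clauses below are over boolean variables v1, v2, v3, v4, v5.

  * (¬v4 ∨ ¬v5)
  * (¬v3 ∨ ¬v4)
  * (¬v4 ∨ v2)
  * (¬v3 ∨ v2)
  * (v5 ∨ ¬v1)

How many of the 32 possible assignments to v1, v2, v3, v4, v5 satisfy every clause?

Split on v4, then v2.
  v4=T, v2=T: remaining (v1,v3,v5) ∈ {(F,F,F)} — 1.
  v4=T, v2=F: a clause becomes empty — 0.
  v4=F, v2=T: v3 free; 3 ways for (v1,v5) × 2^1 = 6.
  v4=F, v2=F: remaining (v1,v3,v5) ∈ {(F,F,F); (F,F,T); (T,F,T)} — 3.
Total: 1 + 0 + 6 + 3 = 10.

10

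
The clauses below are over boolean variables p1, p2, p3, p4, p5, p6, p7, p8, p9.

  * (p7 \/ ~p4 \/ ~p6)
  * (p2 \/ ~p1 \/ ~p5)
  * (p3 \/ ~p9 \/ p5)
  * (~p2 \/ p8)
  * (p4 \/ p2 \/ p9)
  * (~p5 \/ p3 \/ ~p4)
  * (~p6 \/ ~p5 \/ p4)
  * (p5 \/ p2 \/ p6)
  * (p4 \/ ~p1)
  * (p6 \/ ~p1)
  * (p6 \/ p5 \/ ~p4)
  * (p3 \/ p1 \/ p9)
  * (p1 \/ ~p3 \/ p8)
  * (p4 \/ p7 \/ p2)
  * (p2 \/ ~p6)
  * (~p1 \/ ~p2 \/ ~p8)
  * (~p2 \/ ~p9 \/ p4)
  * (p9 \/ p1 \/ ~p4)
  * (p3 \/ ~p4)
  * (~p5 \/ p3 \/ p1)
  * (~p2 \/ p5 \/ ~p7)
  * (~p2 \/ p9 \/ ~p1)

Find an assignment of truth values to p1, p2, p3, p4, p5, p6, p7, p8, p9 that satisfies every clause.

p1=F, p2=T, p3=T, p4=F, p5=F, p6=F, p7=F, p8=T, p9=F

Check each clause:
  1. (~p6 \/ ~p4 \/ p7) — ~p6 is true.
  2. (~p1 \/ p2 \/ ~p5) — p2 is true.
  3. (~p9 \/ p5 \/ p3) — p3 is true.
  4. (~p2 \/ p8) — p8 is true.
  5. (p9 \/ p2 \/ p4) — p2 is true.
  6. (p3 \/ ~p5 \/ ~p4) — p3 is true.
  7. (~p6 \/ ~p5 \/ p4) — ~p6 is true.
  8. (p5 \/ p2 \/ p6) — p2 is true.
  9. (~p1 \/ p4) — ~p1 is true.
  10. (p6 \/ ~p1) — ~p1 is true.
  11. (~p4 \/ p5 \/ p6) — ~p4 is true.
  12. (p3 \/ p1 \/ p9) — p3 is true.
  13. (p1 \/ ~p3 \/ p8) — p8 is true.
  14. (p2 \/ p7 \/ p4) — p2 is true.
  15. (~p6 \/ p2) — p2 is true.
  16. (~p8 \/ ~p1 \/ ~p2) — ~p1 is true.
  17. (~p9 \/ ~p2 \/ p4) — ~p9 is true.
  18. (p9 \/ p1 \/ ~p4) — ~p4 is true.
  19. (p3 \/ ~p4) — p3 is true.
  20. (p1 \/ ~p5 \/ p3) — p3 is true.
  21. (~p7 \/ ~p2 \/ p5) — ~p7 is true.
  22. (~p2 \/ p9 \/ ~p1) — ~p1 is true.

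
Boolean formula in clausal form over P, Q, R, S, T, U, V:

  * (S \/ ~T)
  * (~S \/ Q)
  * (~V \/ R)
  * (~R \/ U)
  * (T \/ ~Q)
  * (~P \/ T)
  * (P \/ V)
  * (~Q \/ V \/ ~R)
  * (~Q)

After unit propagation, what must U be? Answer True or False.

True

(~Q) is a unit clause: Q = False.
From (Q \/ ~S) and Q = False: S = False.
From (S \/ ~T) and S = False: T = False.
(T \/ ~P): since T = False, the clause reduces to (~P). P = False.
(V \/ P) with P = False leaves only V, so V = True.
In (~V \/ R), ~V is now false; R must hold, so R = True.
(~R \/ U) with R = True leaves only U, so U = True.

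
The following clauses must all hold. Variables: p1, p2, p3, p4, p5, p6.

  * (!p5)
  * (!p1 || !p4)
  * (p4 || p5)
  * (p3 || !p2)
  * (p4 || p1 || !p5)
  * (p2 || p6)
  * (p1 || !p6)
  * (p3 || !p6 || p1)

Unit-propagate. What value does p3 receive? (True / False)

True

(!p5) stands alone — p5 = False.
(p4 || p5) with p5 = False leaves only p4, so p4 = True.
In (!p1 || !p4), !p4 is now false; !p1 must hold, so p1 = False.
(p1 || !p6): since p1 = False, the clause reduces to (!p6). p6 = False.
(p2 || p6): since p6 = False, the clause reduces to (p2). p2 = True.
In (!p2 || p3), !p2 is now false; p3 must hold, so p3 = True.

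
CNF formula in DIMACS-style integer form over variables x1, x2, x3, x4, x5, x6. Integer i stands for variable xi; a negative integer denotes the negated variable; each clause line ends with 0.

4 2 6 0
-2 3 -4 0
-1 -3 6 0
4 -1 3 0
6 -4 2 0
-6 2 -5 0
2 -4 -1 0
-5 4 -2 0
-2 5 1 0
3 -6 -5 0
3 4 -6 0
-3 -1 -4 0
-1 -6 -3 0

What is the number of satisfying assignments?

5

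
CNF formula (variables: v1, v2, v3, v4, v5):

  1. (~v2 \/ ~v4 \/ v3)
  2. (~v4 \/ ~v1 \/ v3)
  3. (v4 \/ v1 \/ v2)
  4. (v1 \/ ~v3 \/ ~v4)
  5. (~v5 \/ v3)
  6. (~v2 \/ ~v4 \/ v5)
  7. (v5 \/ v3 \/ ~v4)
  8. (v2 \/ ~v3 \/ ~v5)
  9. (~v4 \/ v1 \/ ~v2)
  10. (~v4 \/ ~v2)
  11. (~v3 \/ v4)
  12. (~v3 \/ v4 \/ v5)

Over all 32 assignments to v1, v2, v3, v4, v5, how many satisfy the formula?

4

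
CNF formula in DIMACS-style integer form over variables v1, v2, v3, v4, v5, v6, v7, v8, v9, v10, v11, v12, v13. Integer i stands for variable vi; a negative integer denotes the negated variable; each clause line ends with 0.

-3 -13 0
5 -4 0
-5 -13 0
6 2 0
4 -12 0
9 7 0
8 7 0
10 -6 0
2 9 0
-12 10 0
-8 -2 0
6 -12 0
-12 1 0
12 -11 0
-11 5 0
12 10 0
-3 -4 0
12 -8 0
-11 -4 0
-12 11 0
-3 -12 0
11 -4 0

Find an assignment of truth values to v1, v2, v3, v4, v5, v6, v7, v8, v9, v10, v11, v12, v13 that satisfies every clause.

v1 occurs only positively in the remaining clauses — set v1 = True.
Pure literal: v3 appears only negated; assign v3 = False.
Try v2 = True.
  then v8 is forced to False.
  then v7 is forced to True.
The remaining clauses are satisfied by v4 = False, v5 = True, v6 = True, v9 = True, v10 = True, v11 = False, v12 = False, v13 = False.

v1 = 1, v2 = 1, v3 = 0, v4 = 0, v5 = 1, v6 = 1, v7 = 1, v8 = 0, v9 = 1, v10 = 1, v11 = 0, v12 = 0, v13 = 0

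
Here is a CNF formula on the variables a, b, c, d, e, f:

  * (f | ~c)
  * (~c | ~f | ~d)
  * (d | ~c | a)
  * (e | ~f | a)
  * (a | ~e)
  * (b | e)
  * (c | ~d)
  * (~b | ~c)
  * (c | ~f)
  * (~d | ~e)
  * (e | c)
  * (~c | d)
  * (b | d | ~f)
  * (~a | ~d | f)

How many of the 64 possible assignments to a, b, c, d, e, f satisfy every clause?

2

Satisfying assignments:
  a=1 b=0 c=0 d=0 e=1 f=0
  a=1 b=1 c=0 d=0 e=1 f=0
That's 2 in total.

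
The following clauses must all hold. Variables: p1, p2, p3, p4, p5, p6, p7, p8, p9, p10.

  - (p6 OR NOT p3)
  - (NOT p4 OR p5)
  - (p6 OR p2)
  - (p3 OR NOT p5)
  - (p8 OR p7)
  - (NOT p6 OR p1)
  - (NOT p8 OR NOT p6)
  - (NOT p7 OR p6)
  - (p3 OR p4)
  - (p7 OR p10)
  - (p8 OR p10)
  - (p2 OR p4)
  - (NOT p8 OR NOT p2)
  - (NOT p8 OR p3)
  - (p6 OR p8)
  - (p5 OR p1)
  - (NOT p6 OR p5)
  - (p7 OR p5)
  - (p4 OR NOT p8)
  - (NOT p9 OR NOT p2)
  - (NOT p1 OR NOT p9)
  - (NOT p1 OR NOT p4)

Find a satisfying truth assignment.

p1 = T  p2 = T  p3 = T  p4 = F  p5 = T  p6 = T  p7 = T  p8 = F  p9 = F  p10 = T

Check each clause:
  1. (p6 OR NOT p3) — p6 is true.
  2. (p5 OR NOT p4) — NOT p4 is true.
  3. (p2 OR p6) — p2 is true.
  4. (p3 OR NOT p5) — p3 is true.
  5. (p7 OR p8) — p7 is true.
  6. (NOT p6 OR p1) — p1 is true.
  7. (NOT p8 OR NOT p6) — NOT p8 is true.
  8. (p6 OR NOT p7) — p6 is true.
  9. (p4 OR p3) — p3 is true.
  10. (p10 OR p7) — p10 is true.
  11. (p8 OR p10) — p10 is true.
  12. (p4 OR p2) — p2 is true.
  13. (NOT p2 OR NOT p8) — NOT p8 is true.
  14. (NOT p8 OR p3) — NOT p8 is true.
  15. (p8 OR p6) — p6 is true.
  16. (p1 OR p5) — p1 is true.
  17. (NOT p6 OR p5) — p5 is true.
  18. (p5 OR p7) — p5 is true.
  19. (NOT p8 OR p4) — NOT p8 is true.
  20. (NOT p9 OR NOT p2) — NOT p9 is true.
  21. (NOT p1 OR NOT p9) — NOT p9 is true.
  22. (NOT p1 OR NOT p4) — NOT p4 is true.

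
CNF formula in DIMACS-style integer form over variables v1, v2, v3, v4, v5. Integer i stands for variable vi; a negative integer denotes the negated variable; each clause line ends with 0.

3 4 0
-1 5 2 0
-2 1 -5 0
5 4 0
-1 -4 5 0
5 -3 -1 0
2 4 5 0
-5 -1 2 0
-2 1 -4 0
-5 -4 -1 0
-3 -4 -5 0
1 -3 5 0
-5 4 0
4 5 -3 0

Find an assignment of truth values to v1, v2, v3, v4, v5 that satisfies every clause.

v1 = False  v2 = False  v3 = False  v4 = True  v5 = True

Check each clause:
  1. (v4 | v3) — v4 is true.
  2. (v2 | ~v1 | v5) — v5 is true.
  3. (~v5 | v1 | ~v2) — ~v2 is true.
  4. (v5 | v4) — v4 is true.
  5. (~v1 | ~v4 | v5) — v5 is true.
  6. (v5 | ~v1 | ~v3) — v5 is true.
  7. (v5 | v4 | v2) — v4 is true.
  8. (~v5 | v2 | ~v1) — ~v1 is true.
  9. (~v2 | ~v4 | v1) — ~v2 is true.
  10. (~v4 | ~v5 | ~v1) — ~v1 is true.
  11. (~v3 | ~v5 | ~v4) — ~v3 is true.
  12. (v1 | v5 | ~v3) — ~v3 is true.
  13. (~v5 | v4) — v4 is true.
  14. (v5 | v4 | ~v3) — ~v3 is true.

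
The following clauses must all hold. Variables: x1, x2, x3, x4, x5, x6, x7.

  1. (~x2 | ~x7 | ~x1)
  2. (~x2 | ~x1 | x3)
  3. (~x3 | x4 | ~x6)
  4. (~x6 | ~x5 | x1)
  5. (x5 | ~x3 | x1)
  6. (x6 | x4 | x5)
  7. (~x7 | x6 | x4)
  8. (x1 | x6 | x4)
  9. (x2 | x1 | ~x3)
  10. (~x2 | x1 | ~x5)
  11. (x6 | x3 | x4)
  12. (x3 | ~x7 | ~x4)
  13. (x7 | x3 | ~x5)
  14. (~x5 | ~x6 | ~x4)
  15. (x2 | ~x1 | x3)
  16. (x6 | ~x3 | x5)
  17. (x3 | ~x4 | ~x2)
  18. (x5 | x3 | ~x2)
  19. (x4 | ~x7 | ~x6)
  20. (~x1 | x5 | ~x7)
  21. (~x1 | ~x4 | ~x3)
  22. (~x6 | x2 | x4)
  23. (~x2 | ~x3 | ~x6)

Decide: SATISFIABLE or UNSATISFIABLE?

SATISFIABLE

Set x1 = False and propagate.
Branch on x2: take x2 = False.
  then x3 is forced to False.
The remaining clauses are satisfied by x4 = True, x5 = False, x6 = False, x7 = False.
So x1=False  x2=False  x3=False  x4=True  x5=False  x6=False  x7=False is a satisfying assignment.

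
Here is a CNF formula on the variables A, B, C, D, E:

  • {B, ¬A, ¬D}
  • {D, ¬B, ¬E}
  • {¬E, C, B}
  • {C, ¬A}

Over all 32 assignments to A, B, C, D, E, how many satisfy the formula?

17

Split on B, then A.
  B=1, A=1: remaining (C,D,E) ∈ {(1,0,0); (1,1,0); (1,1,1)} — 3.
  B=1, A=0: C free; 3 ways for (D,E) × 2^1 = 6.
  B=0, A=1: remaining (C,D,E) ∈ {(1,0,0); (1,0,1)} — 2.
  B=0, A=0: D free; 3 ways for (C,E) × 2^1 = 6.
Total: 3 + 6 + 2 + 6 = 17.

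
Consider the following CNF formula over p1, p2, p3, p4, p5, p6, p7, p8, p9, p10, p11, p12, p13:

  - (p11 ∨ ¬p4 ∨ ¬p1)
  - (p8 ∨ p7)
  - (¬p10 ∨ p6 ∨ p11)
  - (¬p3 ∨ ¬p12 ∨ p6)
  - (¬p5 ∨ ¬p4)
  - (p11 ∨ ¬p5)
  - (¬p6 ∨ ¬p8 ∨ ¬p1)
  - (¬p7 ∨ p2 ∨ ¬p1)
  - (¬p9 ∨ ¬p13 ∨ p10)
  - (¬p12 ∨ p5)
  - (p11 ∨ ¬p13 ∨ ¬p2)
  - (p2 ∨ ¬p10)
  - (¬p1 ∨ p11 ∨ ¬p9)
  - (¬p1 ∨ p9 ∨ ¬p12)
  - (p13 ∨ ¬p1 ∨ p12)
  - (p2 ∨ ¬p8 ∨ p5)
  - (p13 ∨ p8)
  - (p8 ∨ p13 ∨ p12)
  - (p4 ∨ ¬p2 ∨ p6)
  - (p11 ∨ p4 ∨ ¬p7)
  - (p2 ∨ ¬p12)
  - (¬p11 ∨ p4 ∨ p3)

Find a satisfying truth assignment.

p1=F, p2=T, p3=F, p4=T, p5=F, p6=F, p7=F, p8=T, p9=T, p10=F, p11=T, p12=F, p13=F

Pure literal: p1 appears only negated; assign p1 = False.
Set p2 = True and propagate.
Try p3 = False.
Set p4 = True and propagate.
  then p5 is forced to False.
  then p12 is forced to False.
For the remaining variables, p6 = False, p7 = False, p8 = True, p9 = True, p10 = False, p11 = True, p13 = False works.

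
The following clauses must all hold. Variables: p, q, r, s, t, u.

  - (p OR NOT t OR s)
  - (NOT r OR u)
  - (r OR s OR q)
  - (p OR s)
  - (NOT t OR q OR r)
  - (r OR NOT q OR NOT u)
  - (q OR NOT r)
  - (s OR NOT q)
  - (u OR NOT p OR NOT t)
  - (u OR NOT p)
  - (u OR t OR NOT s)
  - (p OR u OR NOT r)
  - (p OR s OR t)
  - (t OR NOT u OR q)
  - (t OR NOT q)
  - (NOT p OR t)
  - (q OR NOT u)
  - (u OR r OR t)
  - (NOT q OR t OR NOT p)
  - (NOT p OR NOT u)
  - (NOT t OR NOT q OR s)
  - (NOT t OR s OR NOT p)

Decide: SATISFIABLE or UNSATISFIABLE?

SATISFIABLE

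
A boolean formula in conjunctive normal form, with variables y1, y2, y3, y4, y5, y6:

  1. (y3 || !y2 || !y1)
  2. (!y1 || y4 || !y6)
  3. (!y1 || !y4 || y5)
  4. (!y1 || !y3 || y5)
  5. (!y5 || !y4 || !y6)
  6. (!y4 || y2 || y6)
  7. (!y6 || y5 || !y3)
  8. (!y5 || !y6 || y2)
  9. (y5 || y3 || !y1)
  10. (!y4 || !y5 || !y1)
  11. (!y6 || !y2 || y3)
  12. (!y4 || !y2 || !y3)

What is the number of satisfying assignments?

16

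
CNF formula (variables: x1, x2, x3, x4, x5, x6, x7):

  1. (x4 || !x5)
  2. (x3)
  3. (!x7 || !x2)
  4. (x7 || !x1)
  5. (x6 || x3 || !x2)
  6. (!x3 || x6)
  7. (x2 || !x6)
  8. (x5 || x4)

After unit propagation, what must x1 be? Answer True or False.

False

(x3) is a unit clause: x3 = True.
In (x6 || !x3), !x3 is now false; x6 must hold, so x6 = True.
From (x2 || !x6) and x6 = True: x2 = True.
(!x2 || !x7) with x2 = True leaves only !x7, so x7 = False.
(x7 || !x1): since x7 = False, the clause reduces to (!x1). x1 = False.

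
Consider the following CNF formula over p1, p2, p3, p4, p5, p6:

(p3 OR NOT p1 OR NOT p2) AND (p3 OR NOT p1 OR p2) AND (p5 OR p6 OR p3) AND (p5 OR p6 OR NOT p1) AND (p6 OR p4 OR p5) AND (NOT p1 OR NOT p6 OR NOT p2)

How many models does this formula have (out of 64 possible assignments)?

34

Case analysis on p1 and p6:
  p1=T, p6=T: remaining (p2,p3,p4,p5) ∈ {(F,T,F,F); (F,T,F,T); (F,T,T,F); (F,T,T,T)} — 4.
  p1=T, p6=F: remaining (p2,p3,p4,p5) ∈ {(F,T,F,T); (F,T,T,T); (T,T,F,T); (T,T,T,T)} — 4.
  p1=F, p6=T: p2, p3, p4, p5 free → 2^4 = 16.
  p1=F, p6=F: p2 free; 5 ways for (p3,p4,p5) × 2^1 = 10.
Total: 4 + 4 + 16 + 10 = 34.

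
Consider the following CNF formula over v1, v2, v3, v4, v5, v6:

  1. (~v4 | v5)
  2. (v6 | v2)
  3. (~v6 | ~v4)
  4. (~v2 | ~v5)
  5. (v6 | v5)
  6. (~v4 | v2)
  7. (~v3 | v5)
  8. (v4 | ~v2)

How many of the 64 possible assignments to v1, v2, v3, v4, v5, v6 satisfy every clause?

The models are:
  v1=0 v2=0 v3=0 v4=0 v5=0 v6=1
  v1=0 v2=0 v3=0 v4=0 v5=1 v6=1
  v1=0 v2=0 v3=1 v4=0 v5=1 v6=1
  v1=1 v2=0 v3=0 v4=0 v5=0 v6=1
  v1=1 v2=0 v3=0 v4=0 v5=1 v6=1
  v1=1 v2=0 v3=1 v4=0 v5=1 v6=1
That's 6 in total.

6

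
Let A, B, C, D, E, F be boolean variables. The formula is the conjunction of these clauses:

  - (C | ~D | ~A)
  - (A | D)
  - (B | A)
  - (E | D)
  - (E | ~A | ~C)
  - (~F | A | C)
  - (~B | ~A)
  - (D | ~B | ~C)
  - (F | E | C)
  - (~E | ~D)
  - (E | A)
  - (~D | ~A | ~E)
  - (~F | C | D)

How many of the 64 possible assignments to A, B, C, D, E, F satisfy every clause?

3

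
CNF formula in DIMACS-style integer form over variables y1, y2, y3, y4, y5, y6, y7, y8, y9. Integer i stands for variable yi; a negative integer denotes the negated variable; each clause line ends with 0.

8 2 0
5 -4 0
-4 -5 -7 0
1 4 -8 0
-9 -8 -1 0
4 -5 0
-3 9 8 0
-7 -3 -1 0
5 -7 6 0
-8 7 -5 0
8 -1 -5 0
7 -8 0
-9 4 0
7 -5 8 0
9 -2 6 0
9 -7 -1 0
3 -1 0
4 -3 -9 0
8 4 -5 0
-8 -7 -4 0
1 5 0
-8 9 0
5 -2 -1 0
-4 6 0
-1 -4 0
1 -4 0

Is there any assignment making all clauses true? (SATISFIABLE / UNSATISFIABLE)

UNSATISFIABLE

y4 = True:
  propagation gives y5=True, y7=False, y8=False; an empty clause results — contradiction.
y4 = False:
  propagation gives y5=False, y9=False, y1=True, y7=False; an empty clause results — contradiction.
Every branch closes, so no satisfying assignment exists.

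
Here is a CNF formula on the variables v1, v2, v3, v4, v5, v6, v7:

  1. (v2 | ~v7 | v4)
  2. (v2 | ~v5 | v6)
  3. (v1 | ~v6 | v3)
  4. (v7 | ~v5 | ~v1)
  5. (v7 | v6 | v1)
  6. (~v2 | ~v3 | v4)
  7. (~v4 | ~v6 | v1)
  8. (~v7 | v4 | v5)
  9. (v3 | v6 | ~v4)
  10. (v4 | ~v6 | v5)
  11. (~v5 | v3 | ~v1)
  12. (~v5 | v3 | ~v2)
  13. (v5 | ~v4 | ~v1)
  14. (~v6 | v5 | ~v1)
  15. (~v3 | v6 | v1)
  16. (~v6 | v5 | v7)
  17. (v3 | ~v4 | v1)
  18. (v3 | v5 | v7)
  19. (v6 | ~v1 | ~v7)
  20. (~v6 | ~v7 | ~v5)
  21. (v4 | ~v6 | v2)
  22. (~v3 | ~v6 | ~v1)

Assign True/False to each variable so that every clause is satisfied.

v1=T  v2=F  v3=T  v4=F  v5=F  v6=F  v7=F

Set v1 = True and propagate.
The remaining clauses are satisfied by v2 = False, v3 = True, v4 = False, v5 = False, v6 = False, v7 = False.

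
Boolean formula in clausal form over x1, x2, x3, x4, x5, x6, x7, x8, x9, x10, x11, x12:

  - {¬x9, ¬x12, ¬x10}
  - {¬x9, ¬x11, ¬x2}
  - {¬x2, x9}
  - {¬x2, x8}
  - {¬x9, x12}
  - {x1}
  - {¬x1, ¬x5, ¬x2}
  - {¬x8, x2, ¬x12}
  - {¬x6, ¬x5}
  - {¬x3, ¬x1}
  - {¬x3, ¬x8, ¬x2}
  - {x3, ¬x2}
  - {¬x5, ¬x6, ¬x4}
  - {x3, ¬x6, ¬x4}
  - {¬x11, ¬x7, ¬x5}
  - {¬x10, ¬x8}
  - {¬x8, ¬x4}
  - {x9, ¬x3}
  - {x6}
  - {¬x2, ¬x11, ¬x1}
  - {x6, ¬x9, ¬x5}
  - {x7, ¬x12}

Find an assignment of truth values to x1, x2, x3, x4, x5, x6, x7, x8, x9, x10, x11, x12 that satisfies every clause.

(x1) is a unit clause, so x1 = True.
Unit propagation: (¬x3) forces x3 = False.
The clause (¬x2) is unit: x2 must be False.
The clause (x6) is unit: x6 must be True.
(¬x5) is a unit clause, so x5 = False.
Unit propagation: (¬x4) forces x4 = False.
x7 occurs only positively in the remaining clauses — set x7 = True.
x8 occurs only negated in the remaining clauses — set x8 = False.
Set x9 = False and propagate.
x10, x11, x12 are now unconstrained; take x10 = False, x11 = True, x12 = True.

x1=True, x2=False, x3=False, x4=False, x5=False, x6=True, x7=True, x8=False, x9=False, x10=False, x11=True, x12=True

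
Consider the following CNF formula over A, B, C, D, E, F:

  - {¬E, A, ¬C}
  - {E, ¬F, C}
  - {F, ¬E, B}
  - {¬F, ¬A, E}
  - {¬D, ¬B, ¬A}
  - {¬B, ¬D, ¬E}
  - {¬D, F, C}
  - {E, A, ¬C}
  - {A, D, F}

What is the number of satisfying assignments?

16

Case analysis on E and A:
  E=T, A=T: C free; 4 ways for (B,D,F) × 2^1 = 8.
  E=T, A=F: remaining (B,C,D,F) ∈ {(F,F,F,T); (F,F,T,T); (T,F,F,T)} — 3.
  E=F, A=T: 5 of the 16 assignments to (B,C,D,F) work.
  E=F, A=F: a clause becomes empty — 0.
Total: 8 + 3 + 5 + 0 = 16.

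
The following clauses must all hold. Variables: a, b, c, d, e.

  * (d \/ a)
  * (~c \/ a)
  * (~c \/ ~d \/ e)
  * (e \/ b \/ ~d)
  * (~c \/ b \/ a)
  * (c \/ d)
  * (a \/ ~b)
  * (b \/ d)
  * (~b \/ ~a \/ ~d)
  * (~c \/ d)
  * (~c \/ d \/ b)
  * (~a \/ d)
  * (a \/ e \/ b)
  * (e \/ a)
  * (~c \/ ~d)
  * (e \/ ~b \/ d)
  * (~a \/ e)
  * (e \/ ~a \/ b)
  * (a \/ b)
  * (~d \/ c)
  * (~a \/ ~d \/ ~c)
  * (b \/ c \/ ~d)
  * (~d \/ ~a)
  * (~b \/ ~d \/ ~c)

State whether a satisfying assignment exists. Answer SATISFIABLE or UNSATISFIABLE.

UNSATISFIABLE

d = True:
  propagation gives c=False; an empty clause results — contradiction.
d = False:
  propagation gives a=True; an empty clause results — contradiction.
Every branch closes, so no satisfying assignment exists.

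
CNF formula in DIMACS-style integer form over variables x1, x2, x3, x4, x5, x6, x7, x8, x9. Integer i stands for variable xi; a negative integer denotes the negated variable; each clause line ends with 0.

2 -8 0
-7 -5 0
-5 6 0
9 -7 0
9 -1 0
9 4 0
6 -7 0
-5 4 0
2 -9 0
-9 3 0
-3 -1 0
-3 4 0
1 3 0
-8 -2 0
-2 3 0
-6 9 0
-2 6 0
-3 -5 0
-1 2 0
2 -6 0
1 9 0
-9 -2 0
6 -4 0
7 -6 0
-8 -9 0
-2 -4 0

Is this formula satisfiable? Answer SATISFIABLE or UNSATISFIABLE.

UNSATISFIABLE

x2 = True:
  propagation gives x8=False, x3=True, x1=False, x4=True; an empty clause results — contradiction.
x2 = False:
  propagation gives x8=False, x9=False, x7=False, x1=False; an empty clause results — contradiction.
Every branch closes, so no satisfying assignment exists.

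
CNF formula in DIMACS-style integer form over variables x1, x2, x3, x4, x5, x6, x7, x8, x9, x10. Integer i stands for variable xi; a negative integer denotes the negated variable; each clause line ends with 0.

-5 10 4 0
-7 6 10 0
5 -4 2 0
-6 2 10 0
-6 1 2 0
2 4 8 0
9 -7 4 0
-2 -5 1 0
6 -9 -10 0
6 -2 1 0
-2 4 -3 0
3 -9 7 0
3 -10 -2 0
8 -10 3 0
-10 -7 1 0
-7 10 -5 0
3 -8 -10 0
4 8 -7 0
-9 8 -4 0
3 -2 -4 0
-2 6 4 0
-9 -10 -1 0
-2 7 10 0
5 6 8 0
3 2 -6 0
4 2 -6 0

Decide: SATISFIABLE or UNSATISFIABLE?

Try x1 = True.
Set x2 = False and propagate.
For the remaining variables, x3 = True, x4 = True, x5 = True, x6 = False, x7 = False, x8 = True, x9 = False, x10 = False works.
Every clause has at least one true literal under this assignment.
So x1 = 1, x2 = 0, x3 = 1, x4 = 1, x5 = 1, x6 = 0, x7 = 0, x8 = 1, x9 = 0, x10 = 0 is a satisfying assignment.

SATISFIABLE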